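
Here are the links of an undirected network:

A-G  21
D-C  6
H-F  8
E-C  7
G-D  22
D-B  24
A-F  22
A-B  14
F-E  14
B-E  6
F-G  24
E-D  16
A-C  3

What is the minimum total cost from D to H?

Settle nodes by increasing distance from D:
D: 0
C: 6  (via D)
A: 9  (via C)
E: 13  (via C)
B: 19  (via E)
G: 22  (via D)
F: 27  (via E)
H: 35  (via F)
Shortest route: D → C → E → F → H = 35.

35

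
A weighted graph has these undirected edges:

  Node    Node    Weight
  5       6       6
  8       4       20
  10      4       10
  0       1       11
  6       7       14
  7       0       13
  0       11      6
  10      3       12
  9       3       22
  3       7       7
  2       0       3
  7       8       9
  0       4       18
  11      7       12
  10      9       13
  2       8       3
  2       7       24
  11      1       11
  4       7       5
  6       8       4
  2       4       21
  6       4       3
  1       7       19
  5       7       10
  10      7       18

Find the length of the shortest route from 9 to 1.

Shortest distances from 9:
9: 0
10: 13  (via 9)
3: 22  (via 9)
4: 23  (via 10)
6: 26  (via 4)
7: 28  (via 4)
8: 30  (via 6)
5: 32  (via 6)
2: 33  (via 8)
0: 36  (via 2)
11: 40  (via 7)
1: 47  (via 7)
Shortest route: 9–10–4–7–1 = 47.

47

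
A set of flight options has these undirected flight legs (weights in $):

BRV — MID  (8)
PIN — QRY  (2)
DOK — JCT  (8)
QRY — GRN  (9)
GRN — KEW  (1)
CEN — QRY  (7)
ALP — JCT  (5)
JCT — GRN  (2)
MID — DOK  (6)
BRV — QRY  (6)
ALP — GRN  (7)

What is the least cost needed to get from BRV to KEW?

Compare a few routes:
BRV → QRY → GRN → KEW: 6+9+1 = 16
BRV → MID → DOK → JCT → GRN → KEW: 8+6+8+2+1 = 25
The minimum is $16 via BRV → QRY → GRN → KEW.

$16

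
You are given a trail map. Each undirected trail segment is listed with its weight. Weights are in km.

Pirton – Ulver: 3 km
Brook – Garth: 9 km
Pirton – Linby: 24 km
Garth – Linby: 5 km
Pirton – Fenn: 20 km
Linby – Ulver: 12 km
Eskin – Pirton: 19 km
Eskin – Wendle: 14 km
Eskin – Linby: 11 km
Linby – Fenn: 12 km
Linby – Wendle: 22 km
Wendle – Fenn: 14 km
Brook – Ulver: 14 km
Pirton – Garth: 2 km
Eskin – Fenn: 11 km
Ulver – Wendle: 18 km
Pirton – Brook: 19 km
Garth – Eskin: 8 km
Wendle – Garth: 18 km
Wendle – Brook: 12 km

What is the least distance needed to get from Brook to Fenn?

26 km

Shortest distances from Brook:
Brook: 0
Garth: 9  (via Brook)
Pirton: 11  (via Garth)
Wendle: 12  (via Brook)
Linby: 14  (via Garth)
Ulver: 14  (via Brook)
Eskin: 17  (via Garth)
Fenn: 26  (via Wendle)
Shortest route: Brook–Wendle–Fenn = 26 km.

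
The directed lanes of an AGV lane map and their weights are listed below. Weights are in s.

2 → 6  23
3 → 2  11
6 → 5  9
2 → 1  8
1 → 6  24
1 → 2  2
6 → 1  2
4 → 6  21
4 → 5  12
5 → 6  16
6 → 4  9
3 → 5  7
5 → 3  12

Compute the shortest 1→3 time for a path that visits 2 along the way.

Best 1 to 2: 1 → 2 costing 2
Shortest 2→3: 2 → 6 → 5 → 3 = 44
Total via 2: 2 + 44 = 46 s.

46 s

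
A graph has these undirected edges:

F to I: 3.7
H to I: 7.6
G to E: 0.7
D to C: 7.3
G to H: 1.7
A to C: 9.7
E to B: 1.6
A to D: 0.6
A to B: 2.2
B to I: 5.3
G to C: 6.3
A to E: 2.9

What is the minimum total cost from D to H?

Shortest distances from D:
D: 0
A: 0.6  (via D)
B: 2.8  (via A)
E: 3.5  (via A)
G: 4.2  (via E)
H: 5.9  (via G)
Shortest route: D–A–E–G–H = 5.9.

5.9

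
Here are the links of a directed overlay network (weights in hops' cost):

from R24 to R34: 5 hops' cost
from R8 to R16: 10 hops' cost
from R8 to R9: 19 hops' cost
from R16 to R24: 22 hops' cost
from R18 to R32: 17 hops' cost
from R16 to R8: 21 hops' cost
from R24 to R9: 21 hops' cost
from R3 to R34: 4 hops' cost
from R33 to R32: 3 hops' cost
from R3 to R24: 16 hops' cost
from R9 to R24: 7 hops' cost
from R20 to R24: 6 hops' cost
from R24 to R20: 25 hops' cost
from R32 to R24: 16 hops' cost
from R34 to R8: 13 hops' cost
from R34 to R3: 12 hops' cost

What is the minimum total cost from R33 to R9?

Running Dijkstra from R33:
R33: 0
R32: 3  (via R33)
R24: 19  (via R32)
R34: 24  (via R24)
R3: 36  (via R34)
R8: 37  (via R34)
R9: 40  (via R24)
Shortest route: R33 → R32 → R24 → R9 = 40 hops' cost.

40 hops' cost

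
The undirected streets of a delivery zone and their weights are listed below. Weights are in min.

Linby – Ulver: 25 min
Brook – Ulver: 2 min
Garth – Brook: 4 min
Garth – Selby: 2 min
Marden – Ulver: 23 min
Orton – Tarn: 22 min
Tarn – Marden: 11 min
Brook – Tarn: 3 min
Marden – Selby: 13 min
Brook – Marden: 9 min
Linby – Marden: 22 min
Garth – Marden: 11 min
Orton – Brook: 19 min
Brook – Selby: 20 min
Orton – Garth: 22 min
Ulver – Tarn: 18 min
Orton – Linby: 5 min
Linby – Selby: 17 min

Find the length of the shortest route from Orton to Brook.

Candidate routes:
Orton - Tarn - Brook: 22+3 = 25
Orton - Garth - Brook: 22+4 = 26
Orton - Brook: 19 = 19
Orton - Linby - Selby - Garth - Brook: 5+17+2+4 = 28
The minimum is 19 min via Orton - Brook.

19 min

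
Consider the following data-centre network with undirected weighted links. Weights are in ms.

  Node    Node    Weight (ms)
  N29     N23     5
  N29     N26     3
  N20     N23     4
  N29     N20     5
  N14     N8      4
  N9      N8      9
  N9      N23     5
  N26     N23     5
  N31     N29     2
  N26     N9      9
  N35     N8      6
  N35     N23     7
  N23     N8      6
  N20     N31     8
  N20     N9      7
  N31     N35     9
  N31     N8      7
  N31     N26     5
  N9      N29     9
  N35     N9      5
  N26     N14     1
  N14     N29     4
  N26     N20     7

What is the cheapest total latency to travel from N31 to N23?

7 ms

Enumerating some paths:
N31–N29–N23: 2+5 = 7
N31–N26–N23: 5+5 = 10
N31–N29–N26–N23: 2+3+5 = 10
The minimum is 7 ms via N31–N29–N23.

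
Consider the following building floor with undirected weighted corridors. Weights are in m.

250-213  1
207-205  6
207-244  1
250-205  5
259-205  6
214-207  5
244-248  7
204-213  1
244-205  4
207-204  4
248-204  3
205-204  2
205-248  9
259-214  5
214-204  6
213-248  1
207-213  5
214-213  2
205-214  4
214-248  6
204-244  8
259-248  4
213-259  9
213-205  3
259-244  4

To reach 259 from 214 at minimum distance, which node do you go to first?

Enumerating some paths:
214 - 213 - 248 - 259: 2+1+4 = 7
214 - 259: 5 = 5
214 - 248 - 259: 6+4 = 10
The minimum is 5 m via 214 - 259.
So from 214 the first move is to 259.

259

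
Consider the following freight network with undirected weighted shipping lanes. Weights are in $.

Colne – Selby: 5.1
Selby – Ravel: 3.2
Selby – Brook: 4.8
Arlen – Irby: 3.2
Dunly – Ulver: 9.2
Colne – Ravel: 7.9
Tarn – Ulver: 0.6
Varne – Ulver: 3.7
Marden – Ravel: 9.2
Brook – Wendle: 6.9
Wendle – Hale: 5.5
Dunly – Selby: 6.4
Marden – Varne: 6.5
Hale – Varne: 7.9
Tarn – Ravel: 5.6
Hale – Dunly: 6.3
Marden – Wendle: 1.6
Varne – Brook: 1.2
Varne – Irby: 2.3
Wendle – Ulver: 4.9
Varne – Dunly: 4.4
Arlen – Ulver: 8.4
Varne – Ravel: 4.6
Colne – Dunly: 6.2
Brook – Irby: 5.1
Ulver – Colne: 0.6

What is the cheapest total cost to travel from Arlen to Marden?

$12

Settle nodes by increasing distance from Arlen:
Arlen: 0
Irby: 3.2  (via Arlen)
Varne: 5.5  (via Irby)
Brook: 6.7  (via Varne)
Ulver: 8.4  (via Arlen)
Colne: 9  (via Ulver)
Tarn: 9  (via Ulver)
Dunly: 9.9  (via Varne)
Ravel: 10.1  (via Varne)
Selby: 11.5  (via Brook)
Marden: 12  (via Varne)
Shortest route: Arlen → Irby → Varne → Marden = $12.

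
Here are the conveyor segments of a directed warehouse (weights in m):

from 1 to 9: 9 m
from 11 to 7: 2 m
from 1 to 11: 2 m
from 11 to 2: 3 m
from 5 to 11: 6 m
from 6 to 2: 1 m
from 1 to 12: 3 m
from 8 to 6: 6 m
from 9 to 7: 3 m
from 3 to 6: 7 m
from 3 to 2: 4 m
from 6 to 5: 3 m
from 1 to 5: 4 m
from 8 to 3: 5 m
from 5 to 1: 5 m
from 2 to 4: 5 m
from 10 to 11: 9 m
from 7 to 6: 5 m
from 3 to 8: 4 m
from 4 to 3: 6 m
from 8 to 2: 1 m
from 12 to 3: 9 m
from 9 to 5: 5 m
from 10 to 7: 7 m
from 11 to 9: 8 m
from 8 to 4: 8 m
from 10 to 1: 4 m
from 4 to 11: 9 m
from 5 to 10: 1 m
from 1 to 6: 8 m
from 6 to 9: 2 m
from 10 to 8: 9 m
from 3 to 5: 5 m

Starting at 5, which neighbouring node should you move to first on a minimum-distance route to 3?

10

Candidate routes:
5–10–8–3: 1+9+5 = 15
5–1–12–3: 5+3+9 = 17
Cheapest is 5–10–8–3 at 15 m.
So from 5 the first move is to 10.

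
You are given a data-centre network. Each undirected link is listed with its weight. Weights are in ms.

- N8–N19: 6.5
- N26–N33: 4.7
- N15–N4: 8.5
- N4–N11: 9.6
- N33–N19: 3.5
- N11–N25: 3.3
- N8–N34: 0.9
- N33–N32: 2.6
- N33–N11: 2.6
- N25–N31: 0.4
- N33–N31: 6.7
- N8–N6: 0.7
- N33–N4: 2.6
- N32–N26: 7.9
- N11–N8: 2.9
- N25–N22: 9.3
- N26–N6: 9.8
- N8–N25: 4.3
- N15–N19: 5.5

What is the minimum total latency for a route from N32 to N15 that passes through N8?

20.1 ms

Shortest N32→N8: N32–N33–N11–N8 = 8.1
Shortest N8→N15: N8–N19–N15 = 12
Total via N8: 8.1 + 12 = 20.1 ms.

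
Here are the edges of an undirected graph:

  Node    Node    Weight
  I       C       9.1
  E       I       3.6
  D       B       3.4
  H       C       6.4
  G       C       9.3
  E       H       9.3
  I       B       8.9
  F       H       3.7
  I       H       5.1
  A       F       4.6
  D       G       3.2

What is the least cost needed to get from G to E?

19.1

Settle nodes by increasing distance from G:
G: 0
D: 3.2  (via G)
B: 6.6  (via D)
C: 9.3  (via G)
I: 15.5  (via B)
H: 15.7  (via C)
E: 19.1  (via I)
Shortest route: G–D–B–I–E = 19.1.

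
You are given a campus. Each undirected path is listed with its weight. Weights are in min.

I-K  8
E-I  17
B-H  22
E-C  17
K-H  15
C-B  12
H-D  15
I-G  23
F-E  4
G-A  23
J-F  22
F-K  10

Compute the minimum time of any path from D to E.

44 min

Running Dijkstra from D:
D: 0
H: 15  (via D)
K: 30  (via H)
B: 37  (via H)
I: 38  (via K)
F: 40  (via K)
E: 44  (via F)
Shortest route: D–H–K–F–E = 44 min.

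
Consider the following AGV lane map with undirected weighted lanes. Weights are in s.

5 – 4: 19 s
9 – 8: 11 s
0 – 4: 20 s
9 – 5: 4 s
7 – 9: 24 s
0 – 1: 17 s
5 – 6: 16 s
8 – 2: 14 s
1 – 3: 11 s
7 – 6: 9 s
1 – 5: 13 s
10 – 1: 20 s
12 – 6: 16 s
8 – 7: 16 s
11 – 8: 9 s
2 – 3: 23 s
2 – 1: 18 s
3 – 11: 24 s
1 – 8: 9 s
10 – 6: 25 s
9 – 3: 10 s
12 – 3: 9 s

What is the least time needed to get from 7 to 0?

42 s

Compare a few routes:
7–6–5–1–0: 9+16+13+17 = 55
7–9–5–1–0: 24+4+13+17 = 58
7–8–1–0: 16+9+17 = 42
Cheapest is 7–8–1–0 at 42 s.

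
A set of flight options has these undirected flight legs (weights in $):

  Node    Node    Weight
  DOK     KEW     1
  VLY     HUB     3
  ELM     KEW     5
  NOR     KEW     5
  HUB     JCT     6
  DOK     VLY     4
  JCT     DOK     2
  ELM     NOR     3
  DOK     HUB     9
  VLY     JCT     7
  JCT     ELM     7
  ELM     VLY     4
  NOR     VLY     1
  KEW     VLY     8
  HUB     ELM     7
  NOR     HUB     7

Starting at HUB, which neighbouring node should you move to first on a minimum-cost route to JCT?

Enumerating some paths:
HUB–VLY–DOK–JCT: 3+4+2 = 9
HUB–JCT: 6 = 6
The minimum is $6 via HUB–JCT.
So from HUB the first move is to JCT.

JCT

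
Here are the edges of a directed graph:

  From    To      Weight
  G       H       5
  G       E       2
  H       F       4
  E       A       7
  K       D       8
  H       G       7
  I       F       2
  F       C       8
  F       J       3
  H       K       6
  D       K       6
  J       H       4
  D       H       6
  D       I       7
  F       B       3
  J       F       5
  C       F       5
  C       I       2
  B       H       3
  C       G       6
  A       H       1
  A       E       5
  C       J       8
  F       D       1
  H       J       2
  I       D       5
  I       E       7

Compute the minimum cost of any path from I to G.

Shortest distances from I:
I: 0
F: 2  (via I)
D: 3  (via F)
B: 5  (via F)
J: 5  (via F)
E: 7  (via I)
H: 8  (via B)
K: 9  (via D)
C: 10  (via F)
A: 14  (via E)
G: 15  (via H)
Shortest route: I–F–B–H–G = 15.

15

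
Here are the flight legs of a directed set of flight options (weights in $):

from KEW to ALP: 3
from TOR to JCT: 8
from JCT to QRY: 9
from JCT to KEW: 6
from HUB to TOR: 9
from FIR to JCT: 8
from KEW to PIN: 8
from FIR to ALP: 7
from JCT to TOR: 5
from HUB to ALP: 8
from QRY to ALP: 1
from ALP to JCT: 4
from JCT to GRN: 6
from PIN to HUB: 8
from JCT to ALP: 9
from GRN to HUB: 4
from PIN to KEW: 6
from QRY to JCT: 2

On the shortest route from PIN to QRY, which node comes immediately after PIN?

Compare a few routes:
PIN → KEW → ALP → JCT → QRY: 6+3+4+9 = 22
PIN → HUB → TOR → JCT → QRY: 8+9+8+9 = 34
PIN → HUB → ALP → JCT → QRY: 8+8+4+9 = 29
Cheapest is PIN → KEW → ALP → JCT → QRY at $22.
So from PIN the first move is to KEW.

KEW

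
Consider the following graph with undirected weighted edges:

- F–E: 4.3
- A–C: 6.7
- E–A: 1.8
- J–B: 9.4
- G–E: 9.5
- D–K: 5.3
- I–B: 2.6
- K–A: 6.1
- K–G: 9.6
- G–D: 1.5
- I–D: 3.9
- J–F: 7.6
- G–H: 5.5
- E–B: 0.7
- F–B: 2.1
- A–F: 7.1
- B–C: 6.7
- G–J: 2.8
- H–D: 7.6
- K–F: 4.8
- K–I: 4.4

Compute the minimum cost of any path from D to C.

13.2

Shortest distances from D:
D: 0
G: 1.5  (via D)
I: 3.9  (via D)
J: 4.3  (via G)
K: 5.3  (via D)
B: 6.5  (via I)
H: 7  (via G)
E: 7.2  (via B)
F: 8.6  (via B)
A: 9  (via E)
C: 13.2  (via B)
Shortest route: D → I → B → C = 13.2.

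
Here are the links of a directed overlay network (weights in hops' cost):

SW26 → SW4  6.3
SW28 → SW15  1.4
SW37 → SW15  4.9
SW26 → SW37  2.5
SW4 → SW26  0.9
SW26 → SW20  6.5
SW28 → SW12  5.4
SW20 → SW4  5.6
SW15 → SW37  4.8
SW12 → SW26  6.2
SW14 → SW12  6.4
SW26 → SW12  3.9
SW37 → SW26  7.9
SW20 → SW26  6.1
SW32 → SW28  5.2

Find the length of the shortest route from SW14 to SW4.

18.9 hops' cost

Running Dijkstra from SW14:
SW14: 0
SW12: 6.4  (via SW14)
SW26: 12.6  (via SW12)
SW37: 15.1  (via SW26)
SW4: 18.9  (via SW26)
Shortest route: SW14–SW12–SW26–SW4 = 18.9 hops' cost.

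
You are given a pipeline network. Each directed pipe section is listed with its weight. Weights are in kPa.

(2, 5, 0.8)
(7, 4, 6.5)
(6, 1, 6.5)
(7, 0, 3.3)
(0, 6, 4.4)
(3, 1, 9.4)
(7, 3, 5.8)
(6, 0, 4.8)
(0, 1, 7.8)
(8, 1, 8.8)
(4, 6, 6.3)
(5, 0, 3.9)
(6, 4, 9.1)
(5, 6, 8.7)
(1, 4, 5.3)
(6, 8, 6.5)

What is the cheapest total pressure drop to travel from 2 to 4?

17.8 kPa

Candidate routes:
2 → 5 → 0 → 1 → 4: 0.8+3.9+7.8+5.3 = 17.8
2 → 5 → 0 → 6 → 4: 0.8+3.9+4.4+9.1 = 18.2
Cheapest is 2 → 5 → 0 → 1 → 4 at 17.8 kPa.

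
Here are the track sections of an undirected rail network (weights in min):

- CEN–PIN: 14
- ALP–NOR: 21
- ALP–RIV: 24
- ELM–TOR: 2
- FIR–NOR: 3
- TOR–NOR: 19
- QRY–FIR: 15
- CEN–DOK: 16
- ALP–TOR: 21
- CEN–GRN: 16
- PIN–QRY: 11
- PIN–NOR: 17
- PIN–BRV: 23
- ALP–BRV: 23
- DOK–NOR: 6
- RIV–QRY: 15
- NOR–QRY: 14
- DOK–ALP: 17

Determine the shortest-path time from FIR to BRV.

Compare a few routes:
FIR - NOR - DOK - ALP - BRV: 3+6+17+23 = 49
FIR - NOR - PIN - BRV: 3+17+23 = 43
FIR - QRY - PIN - BRV: 15+11+23 = 49
FIR - NOR - ALP - BRV: 3+21+23 = 47
Cheapest is FIR - NOR - PIN - BRV at 43 min.

43 min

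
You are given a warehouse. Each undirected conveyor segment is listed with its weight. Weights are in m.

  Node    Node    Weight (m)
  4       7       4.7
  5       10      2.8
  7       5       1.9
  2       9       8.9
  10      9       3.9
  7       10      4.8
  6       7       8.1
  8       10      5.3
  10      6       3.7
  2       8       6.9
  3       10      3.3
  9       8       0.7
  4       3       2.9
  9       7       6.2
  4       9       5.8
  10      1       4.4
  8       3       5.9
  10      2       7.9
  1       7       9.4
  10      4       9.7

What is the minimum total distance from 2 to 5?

10.7 m

Candidate routes:
2 → 10 → 7 → 5: 7.9+4.8+1.9 = 14.6
2 → 10 → 5: 7.9+2.8 = 10.7
2 → 8 → 9 → 10 → 5: 6.9+0.7+3.9+2.8 = 14.3
Cheapest is 2 → 10 → 5 at 10.7 m.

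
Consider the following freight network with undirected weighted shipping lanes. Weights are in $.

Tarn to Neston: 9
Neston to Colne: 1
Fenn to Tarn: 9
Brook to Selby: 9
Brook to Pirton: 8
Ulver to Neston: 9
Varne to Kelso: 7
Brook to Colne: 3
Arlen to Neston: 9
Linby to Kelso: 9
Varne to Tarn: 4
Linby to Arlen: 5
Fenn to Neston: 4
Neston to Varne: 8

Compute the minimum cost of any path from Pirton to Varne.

$20

Candidate routes:
Pirton–Brook–Colne–Neston–Arlen–Linby–Kelso–Varne: 8+3+1+9+5+9+7 = 42
Pirton–Brook–Colne–Neston–Tarn–Varne: 8+3+1+9+4 = 25
Pirton–Brook–Colne–Neston–Varne: 8+3+1+8 = 20
Pirton–Brook–Colne–Neston–Fenn–Tarn–Varne: 8+3+1+4+9+4 = 29
Cheapest is Pirton–Brook–Colne–Neston–Varne at $20.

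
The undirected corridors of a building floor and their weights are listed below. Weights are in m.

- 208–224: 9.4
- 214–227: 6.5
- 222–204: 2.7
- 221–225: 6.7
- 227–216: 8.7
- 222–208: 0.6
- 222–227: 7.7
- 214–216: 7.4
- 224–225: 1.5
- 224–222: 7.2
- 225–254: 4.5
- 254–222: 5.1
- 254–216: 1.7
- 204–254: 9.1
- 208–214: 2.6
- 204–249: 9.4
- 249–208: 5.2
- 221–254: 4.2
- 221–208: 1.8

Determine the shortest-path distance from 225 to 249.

13.7 m

Settle nodes by increasing distance from 225:
225: 0
224: 1.5  (via 225)
254: 4.5  (via 225)
216: 6.2  (via 254)
221: 6.7  (via 225)
208: 8.5  (via 221)
222: 8.7  (via 224)
214: 11.1  (via 208)
204: 11.4  (via 222)
249: 13.7  (via 208)
Shortest route: 225–221–208–249 = 13.7 m.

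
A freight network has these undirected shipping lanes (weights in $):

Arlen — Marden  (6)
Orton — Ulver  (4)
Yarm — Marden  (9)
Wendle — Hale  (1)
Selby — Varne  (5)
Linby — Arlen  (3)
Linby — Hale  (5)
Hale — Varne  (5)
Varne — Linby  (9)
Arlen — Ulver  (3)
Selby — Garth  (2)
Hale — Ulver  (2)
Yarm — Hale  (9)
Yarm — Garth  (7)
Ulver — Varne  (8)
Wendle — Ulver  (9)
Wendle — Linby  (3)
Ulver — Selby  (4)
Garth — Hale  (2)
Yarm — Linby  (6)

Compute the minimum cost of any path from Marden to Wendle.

Enumerating some paths:
Marden–Arlen–Linby–Hale–Wendle: 6+3+5+1 = 15
Marden–Arlen–Linby–Wendle: 6+3+3 = 12
Marden–Yarm–Linby–Wendle: 9+6+3 = 18
Cheapest is Marden–Arlen–Linby–Wendle at $12.

$12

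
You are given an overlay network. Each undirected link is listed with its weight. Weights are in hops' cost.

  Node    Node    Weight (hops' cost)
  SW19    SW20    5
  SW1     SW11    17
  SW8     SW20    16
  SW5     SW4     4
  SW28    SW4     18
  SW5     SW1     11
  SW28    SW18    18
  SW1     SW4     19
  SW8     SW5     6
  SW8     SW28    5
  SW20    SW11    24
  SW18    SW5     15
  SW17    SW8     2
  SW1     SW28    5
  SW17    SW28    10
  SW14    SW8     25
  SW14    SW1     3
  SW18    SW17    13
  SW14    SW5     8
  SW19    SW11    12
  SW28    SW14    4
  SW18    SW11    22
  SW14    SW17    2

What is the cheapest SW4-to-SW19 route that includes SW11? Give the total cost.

44 hops' cost

Best SW4 to SW11: SW4 → SW5 → SW1 → SW11 costing 32
Best SW11 to SW19: SW11 → SW19 costing 12
Total via SW11: 32 + 12 = 44 hops' cost.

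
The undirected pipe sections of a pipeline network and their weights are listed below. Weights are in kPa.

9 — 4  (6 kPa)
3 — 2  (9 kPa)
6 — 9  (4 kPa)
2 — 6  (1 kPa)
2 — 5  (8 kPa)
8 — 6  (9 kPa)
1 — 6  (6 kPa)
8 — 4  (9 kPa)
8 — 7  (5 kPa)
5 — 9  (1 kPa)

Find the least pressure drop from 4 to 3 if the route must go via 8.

28 kPa

Shortest 4→8: 4 → 8 = 9
Shortest 8→3: 8 → 6 → 2 → 3 = 19
Total via 8: 9 + 19 = 28 kPa.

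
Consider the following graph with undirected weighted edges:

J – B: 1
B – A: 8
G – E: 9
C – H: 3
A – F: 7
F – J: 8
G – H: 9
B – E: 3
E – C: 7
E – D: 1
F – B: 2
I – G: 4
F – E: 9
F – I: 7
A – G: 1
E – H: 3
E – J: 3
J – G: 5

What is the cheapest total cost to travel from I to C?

16

Settle nodes by increasing distance from I:
I: 0
G: 4  (via I)
A: 5  (via G)
F: 7  (via I)
B: 9  (via F)
J: 9  (via G)
E: 12  (via B)
D: 13  (via E)
H: 13  (via G)
C: 16  (via H)
Shortest route: I → G → H → C = 16.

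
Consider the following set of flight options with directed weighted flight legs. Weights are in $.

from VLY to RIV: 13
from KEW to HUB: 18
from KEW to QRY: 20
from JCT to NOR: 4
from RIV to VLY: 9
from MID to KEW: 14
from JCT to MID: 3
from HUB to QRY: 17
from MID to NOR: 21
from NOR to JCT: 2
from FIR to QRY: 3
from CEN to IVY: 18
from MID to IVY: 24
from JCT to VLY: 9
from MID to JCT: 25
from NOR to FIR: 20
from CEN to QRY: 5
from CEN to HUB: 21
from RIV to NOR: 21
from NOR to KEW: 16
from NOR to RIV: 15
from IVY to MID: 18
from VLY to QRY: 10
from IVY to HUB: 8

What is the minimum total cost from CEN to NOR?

Candidate routes:
CEN - IVY - MID - NOR: 18+18+21 = 57
CEN - IVY - MID - JCT - NOR: 18+18+25+4 = 65
Cheapest is CEN - IVY - MID - NOR at $57.

$57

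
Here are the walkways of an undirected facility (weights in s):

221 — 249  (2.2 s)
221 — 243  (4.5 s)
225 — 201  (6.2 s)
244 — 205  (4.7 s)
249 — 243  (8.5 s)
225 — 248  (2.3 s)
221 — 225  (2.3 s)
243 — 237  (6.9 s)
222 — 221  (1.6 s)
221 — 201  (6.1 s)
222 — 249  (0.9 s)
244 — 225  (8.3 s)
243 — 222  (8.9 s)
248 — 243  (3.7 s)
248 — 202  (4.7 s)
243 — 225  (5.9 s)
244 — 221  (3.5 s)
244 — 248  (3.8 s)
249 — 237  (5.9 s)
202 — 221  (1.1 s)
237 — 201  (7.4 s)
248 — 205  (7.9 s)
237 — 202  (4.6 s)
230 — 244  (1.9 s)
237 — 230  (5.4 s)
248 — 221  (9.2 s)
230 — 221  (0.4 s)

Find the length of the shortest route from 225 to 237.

Shortest distances from 225:
225: 0
248: 2.3  (via 225)
221: 2.3  (via 225)
230: 2.7  (via 221)
202: 3.4  (via 221)
222: 3.9  (via 221)
249: 4.5  (via 221)
244: 4.6  (via 230)
243: 5.9  (via 225)
201: 6.2  (via 225)
237: 8  (via 202)
Shortest route: 225–221–202–237 = 8 s.

8 s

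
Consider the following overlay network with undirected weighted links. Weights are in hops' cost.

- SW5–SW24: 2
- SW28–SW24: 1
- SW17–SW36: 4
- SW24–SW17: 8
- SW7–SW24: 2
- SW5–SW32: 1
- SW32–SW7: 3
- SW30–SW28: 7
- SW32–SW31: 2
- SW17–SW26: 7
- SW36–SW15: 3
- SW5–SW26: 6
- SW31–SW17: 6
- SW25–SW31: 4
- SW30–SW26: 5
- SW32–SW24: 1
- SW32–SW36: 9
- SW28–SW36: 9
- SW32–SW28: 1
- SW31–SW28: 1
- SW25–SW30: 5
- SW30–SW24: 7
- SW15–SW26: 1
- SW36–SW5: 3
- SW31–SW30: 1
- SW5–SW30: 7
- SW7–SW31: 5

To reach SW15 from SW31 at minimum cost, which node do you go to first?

Candidate routes:
SW31 → SW30 → SW26 → SW15: 1+5+1 = 7
SW31 → SW28 → SW32 → SW5 → SW36 → SW15: 1+1+1+3+3 = 9
The minimum is 7 hops' cost via SW31 → SW30 → SW26 → SW15.
So from SW31 the first move is to SW30.

SW30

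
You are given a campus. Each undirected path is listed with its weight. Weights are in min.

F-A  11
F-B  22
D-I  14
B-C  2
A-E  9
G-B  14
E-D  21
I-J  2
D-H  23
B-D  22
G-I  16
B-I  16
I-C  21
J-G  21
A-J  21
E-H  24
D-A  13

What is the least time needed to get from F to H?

44 min

Settle nodes by increasing distance from F:
F: 0
A: 11  (via F)
E: 20  (via A)
B: 22  (via F)
C: 24  (via B)
D: 24  (via A)
J: 32  (via A)
I: 34  (via J)
G: 36  (via B)
H: 44  (via E)
Shortest route: F → A → E → H = 44 min.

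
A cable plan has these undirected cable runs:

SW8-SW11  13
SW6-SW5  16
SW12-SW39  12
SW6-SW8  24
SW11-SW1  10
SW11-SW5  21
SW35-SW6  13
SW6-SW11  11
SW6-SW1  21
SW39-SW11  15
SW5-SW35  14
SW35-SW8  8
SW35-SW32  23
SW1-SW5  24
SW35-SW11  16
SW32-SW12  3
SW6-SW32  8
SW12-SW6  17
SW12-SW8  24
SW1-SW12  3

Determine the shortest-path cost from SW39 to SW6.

23

Candidate routes:
SW39–SW11–SW6: 15+11 = 26
SW39–SW12–SW1–SW6: 12+3+21 = 36
SW39–SW12–SW6: 12+17 = 29
SW39–SW12–SW32–SW6: 12+3+8 = 23
Cheapest is SW39–SW12–SW32–SW6 at 23.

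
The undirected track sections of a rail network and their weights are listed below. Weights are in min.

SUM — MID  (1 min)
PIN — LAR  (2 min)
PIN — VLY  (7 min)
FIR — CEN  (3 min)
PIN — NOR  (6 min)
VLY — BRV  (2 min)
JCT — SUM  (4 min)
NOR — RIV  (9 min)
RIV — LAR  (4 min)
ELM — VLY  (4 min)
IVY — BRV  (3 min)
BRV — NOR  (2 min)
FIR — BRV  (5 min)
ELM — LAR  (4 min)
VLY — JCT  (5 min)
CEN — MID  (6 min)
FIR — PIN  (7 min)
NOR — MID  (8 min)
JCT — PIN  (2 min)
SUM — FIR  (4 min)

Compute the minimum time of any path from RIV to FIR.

Shortest distances from RIV:
RIV: 0
LAR: 4  (via RIV)
PIN: 6  (via LAR)
ELM: 8  (via LAR)
JCT: 8  (via PIN)
NOR: 9  (via RIV)
BRV: 11  (via NOR)
SUM: 12  (via JCT)
VLY: 12  (via ELM)
MID: 13  (via SUM)
FIR: 13  (via PIN)
Shortest route: RIV → LAR → PIN → FIR = 13 min.

13 min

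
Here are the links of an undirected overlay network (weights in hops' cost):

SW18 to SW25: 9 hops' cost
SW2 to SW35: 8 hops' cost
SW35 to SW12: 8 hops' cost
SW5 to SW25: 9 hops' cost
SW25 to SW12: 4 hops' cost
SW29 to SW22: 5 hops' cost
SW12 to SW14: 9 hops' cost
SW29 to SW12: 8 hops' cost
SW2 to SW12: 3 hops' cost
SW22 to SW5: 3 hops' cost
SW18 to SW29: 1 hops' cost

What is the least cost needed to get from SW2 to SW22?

16 hops' cost

Running Dijkstra from SW2:
SW2: 0
SW12: 3  (via SW2)
SW25: 7  (via SW12)
SW35: 8  (via SW2)
SW29: 11  (via SW12)
SW18: 12  (via SW29)
SW14: 12  (via SW12)
SW5: 16  (via SW25)
SW22: 16  (via SW29)
Shortest route: SW2–SW12–SW29–SW22 = 16 hops' cost.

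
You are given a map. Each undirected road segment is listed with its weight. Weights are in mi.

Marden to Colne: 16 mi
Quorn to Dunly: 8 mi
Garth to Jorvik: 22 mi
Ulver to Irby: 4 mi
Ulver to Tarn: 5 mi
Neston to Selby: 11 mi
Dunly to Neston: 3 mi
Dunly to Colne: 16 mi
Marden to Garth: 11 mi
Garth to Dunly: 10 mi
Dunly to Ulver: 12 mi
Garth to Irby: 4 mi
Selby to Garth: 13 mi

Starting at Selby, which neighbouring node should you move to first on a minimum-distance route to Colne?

Neston

Candidate routes:
Selby–Garth–Dunly–Colne: 13+10+16 = 39
Selby–Neston–Dunly–Colne: 11+3+16 = 30
Cheapest is Selby–Neston–Dunly–Colne at 30 mi.
So from Selby the first move is to Neston.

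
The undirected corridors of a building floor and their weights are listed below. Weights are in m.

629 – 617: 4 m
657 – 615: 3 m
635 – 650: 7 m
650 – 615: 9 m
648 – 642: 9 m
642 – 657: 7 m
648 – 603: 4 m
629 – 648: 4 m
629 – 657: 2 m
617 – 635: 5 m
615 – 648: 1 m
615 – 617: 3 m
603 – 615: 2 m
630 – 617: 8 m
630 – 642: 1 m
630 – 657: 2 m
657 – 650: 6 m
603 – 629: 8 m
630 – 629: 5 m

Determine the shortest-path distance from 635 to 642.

Settle nodes by increasing distance from 635:
635: 0
617: 5  (via 635)
650: 7  (via 635)
615: 8  (via 617)
648: 9  (via 615)
629: 9  (via 617)
603: 10  (via 615)
657: 11  (via 615)
630: 13  (via 617)
642: 14  (via 630)
Shortest route: 635 → 617 → 630 → 642 = 14 m.

14 m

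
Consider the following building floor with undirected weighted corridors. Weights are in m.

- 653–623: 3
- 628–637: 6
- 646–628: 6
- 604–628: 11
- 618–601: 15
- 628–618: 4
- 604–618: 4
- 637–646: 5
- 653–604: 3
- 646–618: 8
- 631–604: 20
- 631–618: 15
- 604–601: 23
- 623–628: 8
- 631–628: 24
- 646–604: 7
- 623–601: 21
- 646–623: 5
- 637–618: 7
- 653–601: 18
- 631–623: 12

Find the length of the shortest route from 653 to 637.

13 m

Running Dijkstra from 653:
653: 0
623: 3  (via 653)
604: 3  (via 653)
618: 7  (via 604)
646: 8  (via 623)
628: 11  (via 623)
637: 13  (via 646)
Shortest route: 653–623–646–637 = 13 m.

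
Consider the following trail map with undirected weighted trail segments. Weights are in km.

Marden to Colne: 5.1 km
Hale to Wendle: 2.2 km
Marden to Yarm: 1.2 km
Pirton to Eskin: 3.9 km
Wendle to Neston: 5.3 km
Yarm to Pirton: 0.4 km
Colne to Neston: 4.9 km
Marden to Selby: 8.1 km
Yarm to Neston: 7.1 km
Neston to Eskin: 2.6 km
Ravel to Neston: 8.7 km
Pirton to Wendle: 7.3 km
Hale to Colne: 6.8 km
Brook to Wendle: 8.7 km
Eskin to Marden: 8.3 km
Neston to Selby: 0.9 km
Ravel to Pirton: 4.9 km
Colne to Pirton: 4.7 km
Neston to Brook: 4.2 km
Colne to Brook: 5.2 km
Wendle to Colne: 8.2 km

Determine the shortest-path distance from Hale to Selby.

8.4 km

Enumerating some paths:
Hale - Wendle - Neston - Selby: 2.2+5.3+0.9 = 8.4
Hale - Wendle - Brook - Neston - Selby: 2.2+8.7+4.2+0.9 = 16
Hale - Colne - Neston - Selby: 6.8+4.9+0.9 = 12.6
Hale - Wendle - Colne - Neston - Selby: 2.2+8.2+4.9+0.9 = 16.2
Cheapest is Hale - Wendle - Neston - Selby at 8.4 km.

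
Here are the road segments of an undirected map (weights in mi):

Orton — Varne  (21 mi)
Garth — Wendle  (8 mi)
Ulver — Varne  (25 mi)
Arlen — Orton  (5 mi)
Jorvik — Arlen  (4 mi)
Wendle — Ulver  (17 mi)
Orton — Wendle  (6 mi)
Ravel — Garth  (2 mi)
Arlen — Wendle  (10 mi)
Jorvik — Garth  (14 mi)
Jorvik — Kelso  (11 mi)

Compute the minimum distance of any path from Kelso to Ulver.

Running Dijkstra from Kelso:
Kelso: 0
Jorvik: 11  (via Kelso)
Arlen: 15  (via Jorvik)
Orton: 20  (via Arlen)
Garth: 25  (via Jorvik)
Wendle: 25  (via Arlen)
Ravel: 27  (via Garth)
Varne: 41  (via Orton)
Ulver: 42  (via Wendle)
Shortest route: Kelso–Jorvik–Arlen–Wendle–Ulver = 42 mi.

42 mi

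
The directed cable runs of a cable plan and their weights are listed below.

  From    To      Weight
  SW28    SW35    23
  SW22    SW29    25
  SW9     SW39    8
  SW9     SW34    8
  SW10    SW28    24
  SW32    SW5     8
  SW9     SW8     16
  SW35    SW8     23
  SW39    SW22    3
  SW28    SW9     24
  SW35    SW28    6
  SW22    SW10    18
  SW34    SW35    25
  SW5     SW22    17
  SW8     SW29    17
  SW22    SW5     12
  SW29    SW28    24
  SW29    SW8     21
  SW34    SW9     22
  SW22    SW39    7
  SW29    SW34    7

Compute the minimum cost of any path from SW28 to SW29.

Shortest distances from SW28:
SW28: 0
SW35: 23  (via SW28)
SW9: 24  (via SW28)
SW39: 32  (via SW9)
SW34: 32  (via SW9)
SW22: 35  (via SW39)
SW8: 40  (via SW9)
SW5: 47  (via SW22)
SW10: 53  (via SW22)
SW29: 57  (via SW8)
Shortest route: SW28–SW9–SW8–SW29 = 57.

57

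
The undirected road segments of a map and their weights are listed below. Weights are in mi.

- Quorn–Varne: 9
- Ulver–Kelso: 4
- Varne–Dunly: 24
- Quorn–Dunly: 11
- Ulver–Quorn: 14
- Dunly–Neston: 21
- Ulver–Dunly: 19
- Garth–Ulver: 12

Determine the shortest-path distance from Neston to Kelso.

Shortest distances from Neston:
Neston: 0
Dunly: 21  (via Neston)
Quorn: 32  (via Dunly)
Ulver: 40  (via Dunly)
Varne: 41  (via Quorn)
Kelso: 44  (via Ulver)
Shortest route: Neston–Dunly–Ulver–Kelso = 44 mi.

44 mi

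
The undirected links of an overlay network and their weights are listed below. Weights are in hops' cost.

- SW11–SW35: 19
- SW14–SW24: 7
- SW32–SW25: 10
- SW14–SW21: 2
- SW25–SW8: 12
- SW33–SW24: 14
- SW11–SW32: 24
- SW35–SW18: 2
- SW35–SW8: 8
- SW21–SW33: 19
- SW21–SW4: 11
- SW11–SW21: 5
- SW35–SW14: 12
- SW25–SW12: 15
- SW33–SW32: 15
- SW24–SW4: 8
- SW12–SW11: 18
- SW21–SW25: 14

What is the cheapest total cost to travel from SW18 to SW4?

Shortest distances from SW18:
SW18: 0
SW35: 2  (via SW18)
SW8: 10  (via SW35)
SW14: 14  (via SW35)
SW21: 16  (via SW14)
SW11: 21  (via SW35)
SW24: 21  (via SW14)
SW25: 22  (via SW8)
SW4: 27  (via SW21)
Shortest route: SW18–SW35–SW14–SW21–SW4 = 27 hops' cost.

27 hops' cost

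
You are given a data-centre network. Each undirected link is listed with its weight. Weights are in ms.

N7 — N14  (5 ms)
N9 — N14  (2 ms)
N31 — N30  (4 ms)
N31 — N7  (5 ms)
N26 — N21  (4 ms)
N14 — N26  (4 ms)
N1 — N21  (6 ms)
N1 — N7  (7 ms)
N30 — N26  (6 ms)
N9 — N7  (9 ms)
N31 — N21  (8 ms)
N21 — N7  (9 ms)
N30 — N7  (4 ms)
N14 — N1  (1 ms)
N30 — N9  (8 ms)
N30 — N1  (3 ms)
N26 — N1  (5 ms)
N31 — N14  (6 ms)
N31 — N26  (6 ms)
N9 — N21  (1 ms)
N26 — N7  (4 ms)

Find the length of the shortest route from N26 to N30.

Shortest distances from N26:
N26: 0
N21: 4  (via N26)
N7: 4  (via N26)
N14: 4  (via N26)
N1: 5  (via N26)
N9: 5  (via N21)
N30: 6  (via N26)
Shortest route: N26–N30 = 6 ms.

6 ms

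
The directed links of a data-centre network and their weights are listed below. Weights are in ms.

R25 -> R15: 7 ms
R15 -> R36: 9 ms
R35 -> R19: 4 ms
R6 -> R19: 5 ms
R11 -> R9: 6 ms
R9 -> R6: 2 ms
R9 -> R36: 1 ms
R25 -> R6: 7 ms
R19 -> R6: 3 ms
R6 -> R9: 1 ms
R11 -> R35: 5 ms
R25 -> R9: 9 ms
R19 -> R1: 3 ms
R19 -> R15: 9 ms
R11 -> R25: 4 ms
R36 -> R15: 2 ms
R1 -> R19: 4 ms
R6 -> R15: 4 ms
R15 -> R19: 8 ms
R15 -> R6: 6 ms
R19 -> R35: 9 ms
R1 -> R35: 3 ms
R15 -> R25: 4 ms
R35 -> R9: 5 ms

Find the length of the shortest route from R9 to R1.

Settle nodes by increasing distance from R9:
R9: 0
R36: 1  (via R9)
R6: 2  (via R9)
R15: 3  (via R36)
R25: 7  (via R15)
R19: 7  (via R6)
R1: 10  (via R19)
Shortest route: R9–R6–R19–R1 = 10 ms.

10 ms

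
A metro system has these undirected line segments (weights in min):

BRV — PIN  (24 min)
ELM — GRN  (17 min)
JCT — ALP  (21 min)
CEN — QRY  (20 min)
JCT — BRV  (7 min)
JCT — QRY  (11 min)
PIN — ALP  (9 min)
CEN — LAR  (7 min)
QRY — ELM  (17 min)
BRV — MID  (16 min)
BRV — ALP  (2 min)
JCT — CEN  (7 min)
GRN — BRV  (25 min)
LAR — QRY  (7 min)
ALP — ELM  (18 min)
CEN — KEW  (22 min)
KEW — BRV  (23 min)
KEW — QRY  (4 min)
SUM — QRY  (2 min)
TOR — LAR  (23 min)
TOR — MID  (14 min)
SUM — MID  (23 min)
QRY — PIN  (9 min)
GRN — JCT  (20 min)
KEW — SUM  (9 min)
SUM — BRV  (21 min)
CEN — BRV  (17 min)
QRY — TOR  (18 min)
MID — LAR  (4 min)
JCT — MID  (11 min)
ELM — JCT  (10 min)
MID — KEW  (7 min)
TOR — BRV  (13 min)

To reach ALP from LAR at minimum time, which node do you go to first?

Candidate routes:
LAR → CEN → JCT → BRV → ALP: 7+7+7+2 = 23
LAR → MID → BRV → ALP: 4+16+2 = 22
The minimum is 22 min via LAR → MID → BRV → ALP.
So from LAR the first move is to MID.

MID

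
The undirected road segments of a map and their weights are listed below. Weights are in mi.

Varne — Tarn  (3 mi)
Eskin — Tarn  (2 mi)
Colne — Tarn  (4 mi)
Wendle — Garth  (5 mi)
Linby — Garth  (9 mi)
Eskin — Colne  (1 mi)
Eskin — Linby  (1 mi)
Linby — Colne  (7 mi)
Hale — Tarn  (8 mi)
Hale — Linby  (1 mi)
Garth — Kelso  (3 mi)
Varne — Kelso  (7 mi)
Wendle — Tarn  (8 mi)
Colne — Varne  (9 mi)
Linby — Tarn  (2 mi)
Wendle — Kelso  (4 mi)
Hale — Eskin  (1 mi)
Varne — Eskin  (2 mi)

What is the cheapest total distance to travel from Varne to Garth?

10 mi

Settle nodes by increasing distance from Varne:
Varne: 0
Eskin: 2  (via Varne)
Linby: 3  (via Eskin)
Tarn: 3  (via Varne)
Hale: 3  (via Eskin)
Colne: 3  (via Eskin)
Kelso: 7  (via Varne)
Garth: 10  (via Kelso)
Shortest route: Varne–Kelso–Garth = 10 mi.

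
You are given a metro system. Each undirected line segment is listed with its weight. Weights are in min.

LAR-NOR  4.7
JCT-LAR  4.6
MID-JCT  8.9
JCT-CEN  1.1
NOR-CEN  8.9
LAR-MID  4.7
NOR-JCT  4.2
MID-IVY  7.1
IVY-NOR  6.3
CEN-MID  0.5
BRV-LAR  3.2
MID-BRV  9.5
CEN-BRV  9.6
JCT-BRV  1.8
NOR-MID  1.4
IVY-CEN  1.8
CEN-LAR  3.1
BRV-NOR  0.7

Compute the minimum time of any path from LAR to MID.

Enumerating some paths:
LAR → MID: 4.7 = 4.7
LAR → BRV → NOR → MID: 3.2+0.7+1.4 = 5.3
LAR → NOR → MID: 4.7+1.4 = 6.1
LAR → CEN → MID: 3.1+0.5 = 3.6
The minimum is 3.6 min via LAR → CEN → MID.

3.6 min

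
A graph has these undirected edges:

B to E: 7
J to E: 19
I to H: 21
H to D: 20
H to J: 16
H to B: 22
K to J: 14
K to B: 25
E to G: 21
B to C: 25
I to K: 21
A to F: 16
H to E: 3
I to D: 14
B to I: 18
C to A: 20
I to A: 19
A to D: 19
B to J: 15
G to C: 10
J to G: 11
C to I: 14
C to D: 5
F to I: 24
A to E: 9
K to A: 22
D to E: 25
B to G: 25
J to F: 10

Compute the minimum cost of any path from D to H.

Shortest distances from D:
D: 0
C: 5  (via D)
I: 14  (via D)
G: 15  (via C)
A: 19  (via D)
H: 20  (via D)
Shortest route: D–H = 20.

20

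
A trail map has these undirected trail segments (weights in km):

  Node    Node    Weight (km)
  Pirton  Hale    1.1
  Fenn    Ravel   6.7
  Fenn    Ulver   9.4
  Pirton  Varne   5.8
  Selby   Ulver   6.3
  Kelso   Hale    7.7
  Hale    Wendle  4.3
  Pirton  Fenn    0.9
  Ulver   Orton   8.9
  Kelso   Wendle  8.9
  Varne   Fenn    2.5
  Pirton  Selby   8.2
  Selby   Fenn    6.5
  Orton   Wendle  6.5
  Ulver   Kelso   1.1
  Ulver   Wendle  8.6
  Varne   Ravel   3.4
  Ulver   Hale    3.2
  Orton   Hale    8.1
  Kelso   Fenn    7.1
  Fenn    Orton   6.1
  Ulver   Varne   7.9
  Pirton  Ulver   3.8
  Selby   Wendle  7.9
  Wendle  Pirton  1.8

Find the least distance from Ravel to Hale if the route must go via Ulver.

Shortest Ravel→Ulver: Ravel–Varne–Fenn–Pirton–Ulver = 10.6
Best Ulver to Hale: Ulver–Hale costing 3.2
Total via Ulver: 10.6 + 3.2 = 13.8 km.

13.8 km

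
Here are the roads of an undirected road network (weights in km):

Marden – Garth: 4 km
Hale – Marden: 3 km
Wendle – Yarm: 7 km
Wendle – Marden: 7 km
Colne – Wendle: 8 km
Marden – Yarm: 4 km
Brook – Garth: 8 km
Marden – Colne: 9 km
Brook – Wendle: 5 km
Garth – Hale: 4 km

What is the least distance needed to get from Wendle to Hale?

10 km

Enumerating some paths:
Wendle → Marden → Garth → Hale: 7+4+4 = 15
Wendle → Yarm → Marden → Hale: 7+4+3 = 14
Wendle → Marden → Hale: 7+3 = 10
Wendle → Brook → Garth → Hale: 5+8+4 = 17
The minimum is 10 km via Wendle → Marden → Hale.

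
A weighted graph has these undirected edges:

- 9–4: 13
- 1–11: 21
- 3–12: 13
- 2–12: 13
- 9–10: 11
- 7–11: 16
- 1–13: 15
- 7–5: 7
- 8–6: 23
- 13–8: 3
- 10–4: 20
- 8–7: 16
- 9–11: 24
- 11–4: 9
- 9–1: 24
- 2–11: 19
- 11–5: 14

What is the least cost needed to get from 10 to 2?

48

Shortest distances from 10:
10: 0
9: 11  (via 10)
4: 20  (via 10)
11: 29  (via 4)
1: 35  (via 9)
5: 43  (via 11)
7: 45  (via 11)
2: 48  (via 11)
Shortest route: 10–4–11–2 = 48.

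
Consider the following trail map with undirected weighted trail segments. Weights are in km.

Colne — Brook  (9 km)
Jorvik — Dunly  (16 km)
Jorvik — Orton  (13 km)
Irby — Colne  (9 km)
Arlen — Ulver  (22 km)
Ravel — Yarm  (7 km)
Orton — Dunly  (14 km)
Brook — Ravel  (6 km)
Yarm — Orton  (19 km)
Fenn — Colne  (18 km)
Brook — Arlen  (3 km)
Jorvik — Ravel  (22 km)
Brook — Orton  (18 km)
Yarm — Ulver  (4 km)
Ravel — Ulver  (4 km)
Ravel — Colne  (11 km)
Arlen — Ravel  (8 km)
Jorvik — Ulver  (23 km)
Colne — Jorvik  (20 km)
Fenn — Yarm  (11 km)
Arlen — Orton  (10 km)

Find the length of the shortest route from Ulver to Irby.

24 km

Candidate routes:
Ulver - Ravel - Brook - Colne - Irby: 4+6+9+9 = 28
Ulver - Ravel - Colne - Irby: 4+11+9 = 24
Ulver - Yarm - Ravel - Colne - Irby: 4+7+11+9 = 31
The minimum is 24 km via Ulver - Ravel - Colne - Irby.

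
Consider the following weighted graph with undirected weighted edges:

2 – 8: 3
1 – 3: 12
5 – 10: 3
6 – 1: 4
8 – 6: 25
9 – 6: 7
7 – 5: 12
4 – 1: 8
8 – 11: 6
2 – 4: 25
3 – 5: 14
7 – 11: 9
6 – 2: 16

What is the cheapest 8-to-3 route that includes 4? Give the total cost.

Shortest 8→4: 8 → 2 → 4 = 28
Best 4 to 3: 4 → 1 → 3 costing 20
Total via 4: 28 + 20 = 48.

48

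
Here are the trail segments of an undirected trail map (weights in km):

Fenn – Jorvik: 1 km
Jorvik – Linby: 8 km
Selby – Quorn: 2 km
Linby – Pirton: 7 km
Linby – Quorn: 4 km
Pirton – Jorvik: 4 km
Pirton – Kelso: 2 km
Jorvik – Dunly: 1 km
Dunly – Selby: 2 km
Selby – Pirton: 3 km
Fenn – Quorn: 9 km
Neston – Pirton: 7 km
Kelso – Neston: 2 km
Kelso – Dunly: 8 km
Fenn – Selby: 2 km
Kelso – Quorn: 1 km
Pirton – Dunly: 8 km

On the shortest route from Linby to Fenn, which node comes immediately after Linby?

Candidate routes:
Linby–Quorn–Selby–Dunly–Jorvik–Fenn: 4+2+2+1+1 = 10
Linby–Quorn–Selby–Fenn: 4+2+2 = 8
Linby–Quorn–Kelso–Pirton–Jorvik–Fenn: 4+1+2+4+1 = 12
Linby–Jorvik–Fenn: 8+1 = 9
The minimum is 8 km via Linby–Quorn–Selby–Fenn.
So from Linby the first move is to Quorn.

Quorn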